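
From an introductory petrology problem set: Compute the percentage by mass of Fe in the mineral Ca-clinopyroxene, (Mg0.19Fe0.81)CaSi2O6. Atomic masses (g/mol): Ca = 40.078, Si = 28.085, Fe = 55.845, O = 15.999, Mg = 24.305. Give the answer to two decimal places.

18.68 weight percent

Formula mass = 0.19·24.305 + 0.81·55.845 + 1·40.078 + 2·28.085 + 6·15.999 = 242.094 g/mol, of which 45.234 g is Fe.
So Fe makes up 45.234/242.094 = 0.1868 of the mass, i.e. 18.68%.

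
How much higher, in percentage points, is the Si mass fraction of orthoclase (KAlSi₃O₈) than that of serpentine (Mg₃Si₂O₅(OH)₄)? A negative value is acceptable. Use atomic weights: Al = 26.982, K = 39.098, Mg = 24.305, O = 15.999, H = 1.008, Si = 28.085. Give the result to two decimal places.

M(KAlSi₃O₈) = 278.327 g/mol, so wt% Si = 84.255/278.327 × 100 = 30.27%.
M(Mg₃Si₂O₅(OH)₄) = 277.108 g/mol, so wt% Si = 56.170/277.108 × 100 = 20.27%.
30.27 − 20.27 = 10.00 pp.

10.00 percentage points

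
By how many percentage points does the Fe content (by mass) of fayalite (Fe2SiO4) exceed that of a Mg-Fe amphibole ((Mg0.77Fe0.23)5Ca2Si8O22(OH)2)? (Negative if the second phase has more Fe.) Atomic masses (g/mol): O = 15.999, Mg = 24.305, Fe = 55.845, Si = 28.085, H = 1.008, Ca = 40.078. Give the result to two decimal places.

47.24 percentage points

M(Fe2SiO4) = 203.771 g/mol, so wt% Fe = 111.690/203.771 × 100 = 54.81%.
M((Mg0.77Fe0.23)5Ca2Si8O22(OH)2) = 848.624 g/mol, so wt% Fe = 64.222/848.624 × 100 = 7.57%.
54.81 − 7.57 = 47.24 pp.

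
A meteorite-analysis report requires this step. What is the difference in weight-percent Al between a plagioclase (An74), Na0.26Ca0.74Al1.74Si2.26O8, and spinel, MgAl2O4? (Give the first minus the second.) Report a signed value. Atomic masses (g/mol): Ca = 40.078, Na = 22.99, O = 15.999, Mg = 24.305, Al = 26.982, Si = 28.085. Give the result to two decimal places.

-20.80 percentage points

First mineral: 46.949 g Al in 274.048 g formula = 17.13 wt% Al.
Second mineral: 53.964 g Al in 142.265 g formula = 37.93 wt% Al.
17.13% − 37.93% gives a difference of -20.80 percentage points.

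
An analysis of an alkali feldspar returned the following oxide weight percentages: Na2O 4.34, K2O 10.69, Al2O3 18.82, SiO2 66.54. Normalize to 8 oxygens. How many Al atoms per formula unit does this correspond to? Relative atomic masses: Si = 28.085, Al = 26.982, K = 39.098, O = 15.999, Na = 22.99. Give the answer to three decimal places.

Na2O (M=61.979): mol = 0.07002; Na = 0.14004, O = 0.07002.
K2O (M=94.195): mol = 0.11349; K = 0.22698, O = 0.11349.
Al2O3 (M=101.961): mol = 0.18458; Al = 0.36916, O = 0.55374.
SiO2 (M=60.083): mol = 1.10747; Si = 1.10747, O = 2.21494.
ΣO = 2.95219; factor = 8/ΣO = 2.70985.
Al apfu = 0.36916 × 2.70985 = 1.000.

1.000 Al apfu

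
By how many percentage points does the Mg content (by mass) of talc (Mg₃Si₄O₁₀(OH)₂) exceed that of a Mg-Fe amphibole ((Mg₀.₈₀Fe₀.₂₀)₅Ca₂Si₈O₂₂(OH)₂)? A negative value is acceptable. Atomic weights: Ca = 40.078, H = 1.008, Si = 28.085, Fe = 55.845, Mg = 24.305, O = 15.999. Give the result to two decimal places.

7.71 percentage points

First mineral: 72.915 g Mg in 379.259 g formula = 19.23 wt% Mg.
Second mineral: 97.220 g Mg in 843.893 g formula = 11.52 wt% Mg.
19.23% − 11.52% gives a difference of 7.71 percentage points.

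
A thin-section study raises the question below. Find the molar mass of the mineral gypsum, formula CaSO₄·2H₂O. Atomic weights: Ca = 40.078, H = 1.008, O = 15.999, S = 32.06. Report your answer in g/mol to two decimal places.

The formula mass is the sum 1*40.078 + 1*32.06 + 6*15.999 + 4*1.008.

172.16 g/mol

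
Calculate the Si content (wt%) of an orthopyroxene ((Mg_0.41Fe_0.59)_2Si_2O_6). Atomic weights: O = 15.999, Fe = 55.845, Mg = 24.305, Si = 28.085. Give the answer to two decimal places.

M((Mg_0.41Fe_0.59)_2Si_2O_6) = 237.991 g/mol.
Si contributes 2 × 28.085 = 56.170 g per mole.
56.170/237.991 = 0.2360 → 23.60%.

23.60 wt%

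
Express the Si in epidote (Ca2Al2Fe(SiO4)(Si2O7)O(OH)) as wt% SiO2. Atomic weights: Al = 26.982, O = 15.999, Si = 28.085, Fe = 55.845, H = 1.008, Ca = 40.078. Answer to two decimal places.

Molar mass of Ca2Al2Fe(SiO4)(Si2O7)O(OH) = 2·40.078 + 2·26.982 + 1·55.845 + 3·28.085 + 13·15.999 + 1·1.008 = 483.215 g/mol.
Each formula unit contains 3 Si, equivalent to 3/1 = 3.0000 mol SiO2.
M(SiO2) = 1×28.085 + 2×15.999 = 60.083 g/mol.
Mass of SiO2 per formula unit = 3.0000 × 60.083 = 180.249 g.
SiO2 wt% = 180.249 / 483.215 × 100 = 37.30%.

37.30 wt%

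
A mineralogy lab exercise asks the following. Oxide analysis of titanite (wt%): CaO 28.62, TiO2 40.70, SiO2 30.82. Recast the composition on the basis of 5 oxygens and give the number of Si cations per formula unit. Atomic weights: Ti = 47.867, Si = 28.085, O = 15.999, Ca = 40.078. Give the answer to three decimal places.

1.004 Si apfu

28.62 wt% CaO ÷ 56.077 g/mol = 0.51037 mol, giving 0.51037 Ca and 0.51037 O.
40.70 wt% TiO2 ÷ 79.865 g/mol = 0.50961 mol, giving 0.50961 Ti and 1.01922 O.
30.82 wt% SiO2 ÷ 60.083 g/mol = 0.51296 mol, giving 0.51296 Si and 1.02592 O.
Oxygen sums to 2.55551; scaling by 5/2.55551 = 1.95656 puts the formula on 5 O.
Si: 0.51296 × 1.95656 = 1.004 atoms per formula unit.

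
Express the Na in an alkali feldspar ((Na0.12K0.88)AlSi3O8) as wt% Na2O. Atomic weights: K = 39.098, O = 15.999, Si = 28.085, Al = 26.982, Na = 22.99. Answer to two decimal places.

1.35 wt%

M((Na0.12K0.88)AlSi3O8) = 276.394 g/mol; M(Na2O) = 61.979 g/mol.
Moles Na2O per formula unit = 0.12 Na ÷ 2 = 0.0600.
Na2O fraction = (0.0600 × 61.979) / 276.394 = 3.719/276.394 = 0.0135.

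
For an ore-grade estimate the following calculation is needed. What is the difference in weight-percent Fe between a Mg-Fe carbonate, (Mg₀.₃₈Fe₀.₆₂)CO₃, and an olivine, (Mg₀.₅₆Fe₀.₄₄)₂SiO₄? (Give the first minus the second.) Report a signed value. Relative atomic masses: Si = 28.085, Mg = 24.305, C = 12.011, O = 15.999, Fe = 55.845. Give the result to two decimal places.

4.16 percentage points

M((Mg₀.₃₈Fe₀.₆₂)CO₃) = 103.868 g/mol, so wt% Fe = 34.624/103.868 × 100 = 33.33%.
M((Mg₀.₅₆Fe₀.₄₄)₂SiO₄) = 168.446 g/mol, so wt% Fe = 49.144/168.446 × 100 = 29.17%.
33.33 − 29.17 = 4.16 pp.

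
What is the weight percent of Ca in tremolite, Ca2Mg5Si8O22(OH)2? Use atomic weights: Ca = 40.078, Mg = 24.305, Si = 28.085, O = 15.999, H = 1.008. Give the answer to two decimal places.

9.87 wt%

M(Ca2Mg5Si8O22(OH)2) = 812.353 g/mol.
Ca contributes 2 × 40.078 = 80.156 g per mole.
80.156/812.353 = 0.0987 → 9.87%.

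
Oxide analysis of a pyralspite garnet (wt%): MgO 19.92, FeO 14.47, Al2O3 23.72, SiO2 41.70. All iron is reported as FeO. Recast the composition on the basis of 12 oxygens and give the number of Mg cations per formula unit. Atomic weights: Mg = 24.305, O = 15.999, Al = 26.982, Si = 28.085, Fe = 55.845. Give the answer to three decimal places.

MgO: 19.92/40.304 = 0.49424 mol → 0.49424 mol Mg, 0.49424 mol O.
FeO: 14.47/71.844 = 0.20141 mol → 0.20141 mol Fe, 0.20141 mol O.
Al2O3: 23.72/101.961 = 0.23264 mol → 0.46528 mol Al, 0.69792 mol O.
SiO2: 41.70/60.083 = 0.69404 mol → 0.69404 mol Si, 1.38808 mol O.
Total oxygen = 2.78165 mol. Normalization factor = 12/2.78165 = 4.31399.
Mg per 12 O = 0.49424 × 4.31399 = 2.132.

2.132 Mg apfu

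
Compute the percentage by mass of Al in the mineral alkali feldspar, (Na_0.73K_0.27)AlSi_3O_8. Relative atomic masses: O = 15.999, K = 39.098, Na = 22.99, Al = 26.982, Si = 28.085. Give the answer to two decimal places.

10.12 wt%

Molar mass of (Na_0.73K_0.27)AlSi_3O_8: 0.73×22.99 + 0.27×39.098 + 1×26.982 + 3×28.085 + 8×15.999 = 266.568 g/mol.
Mass of Al per formula unit: 1 × 26.982 = 26.982 g.
Weight fraction Al = 26.982 / 266.568 = 0.1012.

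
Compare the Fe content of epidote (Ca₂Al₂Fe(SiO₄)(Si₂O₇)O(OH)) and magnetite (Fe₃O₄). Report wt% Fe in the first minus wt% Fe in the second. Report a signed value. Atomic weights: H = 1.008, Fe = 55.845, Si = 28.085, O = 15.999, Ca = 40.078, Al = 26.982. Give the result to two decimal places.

Fe in Ca₂Al₂Fe(SiO₄)(Si₂O₇)O(OH): molar mass 483.215 g/mol; 1×55.845 = 55.845 g → 11.56 wt%.
Fe in Fe₃O₄: molar mass 231.531 g/mol; 3×55.845 = 167.535 g → 72.36 wt%.
Difference = 11.56 − 72.36 = -60.80 percentage points.

-60.80 percentage points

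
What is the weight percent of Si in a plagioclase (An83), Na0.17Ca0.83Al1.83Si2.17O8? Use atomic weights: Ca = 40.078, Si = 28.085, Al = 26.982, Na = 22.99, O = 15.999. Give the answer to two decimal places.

M(Na0.17Ca0.83Al1.83Si2.17O8) = 275.487 g/mol.
Si contributes 2.17 × 28.085 = 60.944 g per mole.
60.944/275.487 = 0.2212 → 22.12%.

22.12 weight percent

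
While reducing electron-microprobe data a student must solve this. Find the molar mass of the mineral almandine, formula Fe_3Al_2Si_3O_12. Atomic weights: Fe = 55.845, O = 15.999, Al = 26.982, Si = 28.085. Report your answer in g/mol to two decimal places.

The formula mass is the sum 3·55.845 + 2·26.982 + 3·28.085 + 12·15.999.

497.74 g/mol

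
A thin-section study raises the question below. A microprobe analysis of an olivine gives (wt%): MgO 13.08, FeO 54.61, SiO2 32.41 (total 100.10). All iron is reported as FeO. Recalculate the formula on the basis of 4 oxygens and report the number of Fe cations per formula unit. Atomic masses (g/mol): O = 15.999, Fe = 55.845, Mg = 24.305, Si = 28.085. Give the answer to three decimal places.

13.08 wt% MgO ÷ 40.304 g/mol = 0.32453 mol, giving 0.32453 Mg and 0.32453 O.
54.61 wt% FeO ÷ 71.844 g/mol = 0.76012 mol, giving 0.76012 Fe and 0.76012 O.
32.41 wt% SiO2 ÷ 60.083 g/mol = 0.53942 mol, giving 0.53942 Si and 1.07884 O.
Oxygen sums to 2.16349; scaling by 4/2.16349 = 1.84886 puts the formula on 4 O.
Fe: 0.76012 × 1.84886 = 1.405 atoms per formula unit.

1.405 Fe apfu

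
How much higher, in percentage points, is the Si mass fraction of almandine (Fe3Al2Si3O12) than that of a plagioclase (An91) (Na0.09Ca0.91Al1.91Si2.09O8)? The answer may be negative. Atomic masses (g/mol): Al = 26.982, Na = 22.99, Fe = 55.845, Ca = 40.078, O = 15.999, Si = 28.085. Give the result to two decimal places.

-4.28 percentage points

Si in Fe3Al2Si3O12: molar mass 497.742 g/mol; 3×28.085 = 84.255 g → 16.93 wt%.
Si in Na0.09Ca0.91Al1.91Si2.09O8: molar mass 276.765 g/mol; 2.09×28.085 = 58.698 g → 21.21 wt%.
Difference = 16.93 − 21.21 = -4.28 percentage points.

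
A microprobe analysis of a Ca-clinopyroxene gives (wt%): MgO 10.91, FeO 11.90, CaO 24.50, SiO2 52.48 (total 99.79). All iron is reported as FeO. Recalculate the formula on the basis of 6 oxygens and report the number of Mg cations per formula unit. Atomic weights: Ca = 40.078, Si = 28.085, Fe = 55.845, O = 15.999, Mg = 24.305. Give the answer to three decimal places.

0.620 Mg apfu

10.91 wt% MgO ÷ 40.304 g/mol = 0.27069 mol, giving 0.27069 Mg and 0.27069 O.
11.90 wt% FeO ÷ 71.844 g/mol = 0.16564 mol, giving 0.16564 Fe and 0.16564 O.
24.50 wt% CaO ÷ 56.077 g/mol = 0.43690 mol, giving 0.43690 Ca and 0.43690 O.
52.48 wt% SiO2 ÷ 60.083 g/mol = 0.87346 mol, giving 0.87346 Si and 1.74692 O.
Oxygen sums to 2.62015; scaling by 6/2.62015 = 2.28995 puts the formula on 6 O.
Mg: 0.27069 × 2.28995 = 0.620 atoms per formula unit.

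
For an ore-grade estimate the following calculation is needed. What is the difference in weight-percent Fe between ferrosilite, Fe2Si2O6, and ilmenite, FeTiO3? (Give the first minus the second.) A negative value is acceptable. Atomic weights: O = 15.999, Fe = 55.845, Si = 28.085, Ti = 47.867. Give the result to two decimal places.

First mineral: 111.690 g Fe in 263.854 g formula = 42.33 wt% Fe.
Second mineral: 55.845 g Fe in 151.709 g formula = 36.81 wt% Fe.
42.33% − 36.81% gives a difference of 5.52 percentage points.

5.52 percentage points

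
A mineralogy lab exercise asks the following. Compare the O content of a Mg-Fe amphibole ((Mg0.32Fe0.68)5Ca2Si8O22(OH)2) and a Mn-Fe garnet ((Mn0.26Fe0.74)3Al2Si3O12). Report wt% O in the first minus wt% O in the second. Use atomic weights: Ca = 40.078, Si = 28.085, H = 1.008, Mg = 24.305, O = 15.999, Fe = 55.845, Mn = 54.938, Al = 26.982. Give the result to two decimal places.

First mineral: 383.976 g O in 919.589 g formula = 41.76 wt% O.
Second mineral: 191.988 g O in 497.035 g formula = 38.63 wt% O.
41.76% − 38.63% gives a difference of 3.13 percentage points.

3.13 percentage points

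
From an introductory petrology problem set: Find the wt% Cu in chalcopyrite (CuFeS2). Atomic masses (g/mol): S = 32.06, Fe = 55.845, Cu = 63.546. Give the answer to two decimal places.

Molar mass of CuFeS2: 1×63.546 + 1×55.845 + 2×32.06 = 183.511 g/mol.
Mass of Cu per formula unit: 1 × 63.546 = 63.546 g.
Weight fraction Cu = 63.546 / 183.511 = 0.3463.

34.63 mass %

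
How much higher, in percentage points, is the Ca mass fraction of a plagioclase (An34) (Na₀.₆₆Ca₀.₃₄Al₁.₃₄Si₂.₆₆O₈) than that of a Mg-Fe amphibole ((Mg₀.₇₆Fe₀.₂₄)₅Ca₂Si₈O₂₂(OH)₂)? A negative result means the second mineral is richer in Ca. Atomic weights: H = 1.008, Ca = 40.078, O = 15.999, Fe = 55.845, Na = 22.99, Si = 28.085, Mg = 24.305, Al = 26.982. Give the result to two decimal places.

-4.34 percentage points

M(Na₀.₆₆Ca₀.₃₄Al₁.₃₄Si₂.₆₆O₈) = 267.654 g/mol, so wt% Ca = 13.627/267.654 × 100 = 5.09%.
M((Mg₀.₇₆Fe₀.₂₄)₅Ca₂Si₈O₂₂(OH)₂) = 850.201 g/mol, so wt% Ca = 80.156/850.201 × 100 = 9.43%.
5.09 − 9.43 = -4.34 pp.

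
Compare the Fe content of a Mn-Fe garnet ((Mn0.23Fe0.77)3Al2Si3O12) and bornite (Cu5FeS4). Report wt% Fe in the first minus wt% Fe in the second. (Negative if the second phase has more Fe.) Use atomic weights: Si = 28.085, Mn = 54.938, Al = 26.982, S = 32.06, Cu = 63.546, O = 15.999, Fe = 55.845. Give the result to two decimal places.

14.82 percentage points

M((Mn0.23Fe0.77)3Al2Si3O12) = 497.116 g/mol, so wt% Fe = 129.002/497.116 × 100 = 25.95%.
M(Cu5FeS4) = 501.815 g/mol, so wt% Fe = 55.845/501.815 × 100 = 11.13%.
25.95 − 11.13 = 14.82 pp.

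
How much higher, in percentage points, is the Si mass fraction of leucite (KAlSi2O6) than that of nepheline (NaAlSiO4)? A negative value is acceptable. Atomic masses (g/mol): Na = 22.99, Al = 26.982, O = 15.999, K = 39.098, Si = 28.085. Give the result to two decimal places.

5.97 percentage points

M(KAlSi2O6) = 218.244 g/mol, so wt% Si = 56.170/218.244 × 100 = 25.74%.
M(NaAlSiO4) = 142.053 g/mol, so wt% Si = 28.085/142.053 × 100 = 19.77%.
25.74 − 19.77 = 5.97 pp.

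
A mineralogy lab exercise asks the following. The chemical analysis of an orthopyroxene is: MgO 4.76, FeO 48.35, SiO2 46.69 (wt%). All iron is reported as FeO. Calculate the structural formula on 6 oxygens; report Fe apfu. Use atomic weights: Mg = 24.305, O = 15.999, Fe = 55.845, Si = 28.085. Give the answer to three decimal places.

MgO: 4.76/40.304 = 0.11810 mol → 0.11810 mol Mg, 0.11810 mol O.
FeO: 48.35/71.844 = 0.67299 mol → 0.67299 mol Fe, 0.67299 mol O.
SiO2: 46.69/60.083 = 0.77709 mol → 0.77709 mol Si, 1.55418 mol O.
Total oxygen = 2.34527 mol. Normalization factor = 6/2.34527 = 2.55834.
Fe per 6 O = 0.67299 × 2.55834 = 1.722.

1.722 Fe apfu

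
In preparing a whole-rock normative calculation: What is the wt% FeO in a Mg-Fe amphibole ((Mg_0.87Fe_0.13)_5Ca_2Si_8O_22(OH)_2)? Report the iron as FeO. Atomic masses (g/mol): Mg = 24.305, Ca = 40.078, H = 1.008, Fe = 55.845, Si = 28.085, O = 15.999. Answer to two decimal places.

5.61 wt%

Molar mass of (Mg_0.87Fe_0.13)_5Ca_2Si_8O_22(OH)_2 = 4.35·24.305 + 0.65·55.845 + 2·40.078 + 8·28.085 + 24·15.999 + 2·1.008 = 832.854 g/mol.
Each formula unit contains 0.65 Fe, equivalent to 0.65/1 = 0.6500 mol FeO.
M(FeO) = 1×55.845 + 1×15.999 = 71.844 g/mol.
Mass of FeO per formula unit = 0.6500 × 71.844 = 46.699 g.
FeO wt% = 46.699 / 832.854 × 100 = 5.61%.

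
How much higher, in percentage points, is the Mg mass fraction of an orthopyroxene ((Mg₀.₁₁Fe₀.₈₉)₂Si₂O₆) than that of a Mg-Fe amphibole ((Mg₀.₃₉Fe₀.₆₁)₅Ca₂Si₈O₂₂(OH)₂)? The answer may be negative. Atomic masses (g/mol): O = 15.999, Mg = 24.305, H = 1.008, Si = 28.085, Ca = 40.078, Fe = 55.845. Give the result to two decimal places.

-3.14 percentage points

Mg in (Mg₀.₁₁Fe₀.₈₉)₂Si₂O₆: molar mass 256.915 g/mol; 0.22×24.305 = 5.347 g → 2.08 wt%.
Mg in (Mg₀.₃₉Fe₀.₆₁)₅Ca₂Si₈O₂₂(OH)₂: molar mass 908.550 g/mol; 1.95×24.305 = 47.395 g → 5.22 wt%.
Difference = 2.08 − 5.22 = -3.14 percentage points.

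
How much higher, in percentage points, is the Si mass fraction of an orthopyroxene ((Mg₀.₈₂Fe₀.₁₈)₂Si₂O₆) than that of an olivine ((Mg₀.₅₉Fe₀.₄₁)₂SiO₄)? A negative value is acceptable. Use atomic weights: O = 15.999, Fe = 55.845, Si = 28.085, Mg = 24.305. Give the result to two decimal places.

First mineral: 56.170 g Si in 212.128 g formula = 26.48 wt% Si.
Second mineral: 28.085 g Si in 166.554 g formula = 16.86 wt% Si.
26.48% − 16.86% gives a difference of 9.62 percentage points.

9.62 percentage points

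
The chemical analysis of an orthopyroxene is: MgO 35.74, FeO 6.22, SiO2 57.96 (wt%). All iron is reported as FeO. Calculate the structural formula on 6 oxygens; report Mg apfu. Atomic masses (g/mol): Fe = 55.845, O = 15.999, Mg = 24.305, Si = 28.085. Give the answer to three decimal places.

1.833 Mg apfu

MgO (M=40.304): mol = 0.88676; Mg = 0.88676, O = 0.88676.
FeO (M=71.844): mol = 0.08658; Fe = 0.08658, O = 0.08658.
SiO2 (M=60.083): mol = 0.96467; Si = 0.96467, O = 1.92934.
ΣO = 2.90268; factor = 6/ΣO = 2.06706.
Mg apfu = 0.88676 × 2.06706 = 1.833.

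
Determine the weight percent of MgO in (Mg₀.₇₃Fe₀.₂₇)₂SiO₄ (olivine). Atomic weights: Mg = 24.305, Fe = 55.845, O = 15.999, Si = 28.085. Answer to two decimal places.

Molar mass of (Mg₀.₇₃Fe₀.₂₇)₂SiO₄ = 1.46·24.305 + 0.54·55.845 + 1·28.085 + 4·15.999 = 157.723 g/mol.
Each formula unit contains 1.46 Mg, equivalent to 1.46/1 = 1.4600 mol MgO.
M(MgO) = 1×24.305 + 1×15.999 = 40.304 g/mol.
Mass of MgO per formula unit = 1.4600 × 40.304 = 58.844 g.
MgO wt% = 58.844 / 157.723 × 100 = 37.31%.

37.31 wt%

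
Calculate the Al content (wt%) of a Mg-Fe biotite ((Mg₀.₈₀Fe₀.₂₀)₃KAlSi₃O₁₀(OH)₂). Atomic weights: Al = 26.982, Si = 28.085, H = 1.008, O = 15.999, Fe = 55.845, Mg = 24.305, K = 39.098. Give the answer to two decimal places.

Molar mass of (Mg₀.₈₀Fe₀.₂₀)₃KAlSi₃O₁₀(OH)₂: 2.40·24.305 + 0.60·55.845 + 1·39.098 + 1·26.982 + 3·28.085 + 12·15.999 + 2·1.008 = 436.178 g/mol.
Mass of Al per formula unit: 1 × 26.982 = 26.982 g.
Weight fraction Al = 26.982 / 436.178 = 0.0619.

6.19 wt%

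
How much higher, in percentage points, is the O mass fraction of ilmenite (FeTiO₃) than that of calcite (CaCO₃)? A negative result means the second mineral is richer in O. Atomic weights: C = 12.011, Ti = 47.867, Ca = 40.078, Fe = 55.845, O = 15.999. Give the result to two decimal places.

First mineral: 47.997 g O in 151.709 g formula = 31.64 wt% O.
Second mineral: 47.997 g O in 100.086 g formula = 47.96 wt% O.
31.64% − 47.96% gives a difference of -16.32 percentage points.

-16.32 percentage points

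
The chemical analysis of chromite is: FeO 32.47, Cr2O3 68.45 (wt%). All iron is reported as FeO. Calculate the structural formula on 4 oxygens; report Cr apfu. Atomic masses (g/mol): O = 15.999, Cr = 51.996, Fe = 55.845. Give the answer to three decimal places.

1.998 Cr apfu

FeO: 32.47/71.844 = 0.45195 mol → 0.45195 mol Fe, 0.45195 mol O.
Cr2O3: 68.45/151.989 = 0.45036 mol → 0.90072 mol Cr, 1.35108 mol O.
Total oxygen = 1.80303 mol. Normalization factor = 4/1.80303 = 2.21849.
Cr per 4 O = 0.90072 × 2.21849 = 1.998.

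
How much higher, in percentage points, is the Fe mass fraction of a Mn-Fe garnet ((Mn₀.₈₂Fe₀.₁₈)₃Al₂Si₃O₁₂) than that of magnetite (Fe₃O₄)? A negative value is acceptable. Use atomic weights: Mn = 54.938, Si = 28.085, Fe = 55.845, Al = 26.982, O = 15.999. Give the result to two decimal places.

-66.27 percentage points

First mineral: 30.156 g Fe in 495.511 g formula = 6.09 wt% Fe.
Second mineral: 167.535 g Fe in 231.531 g formula = 72.36 wt% Fe.
6.09% − 72.36% gives a difference of -66.27 percentage points.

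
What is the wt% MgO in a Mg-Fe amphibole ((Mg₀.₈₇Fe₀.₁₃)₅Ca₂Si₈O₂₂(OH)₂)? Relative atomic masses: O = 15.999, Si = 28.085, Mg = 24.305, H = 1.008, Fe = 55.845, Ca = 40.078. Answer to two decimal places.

Formula mass = 832.854 g/mol.
4.35 Mg → 4.3500 mol MgO per formula unit; M(MgO) = 40.304, so MgO mass = 175.322 g.
175.322/832.854 × 100 = 21.05 wt%.

21.05 wt%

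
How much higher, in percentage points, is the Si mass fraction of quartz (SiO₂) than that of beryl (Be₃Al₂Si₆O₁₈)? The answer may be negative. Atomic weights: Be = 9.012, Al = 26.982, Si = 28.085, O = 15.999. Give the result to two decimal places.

First mineral: 28.085 g Si in 60.083 g formula = 46.74 wt% Si.
Second mineral: 168.510 g Si in 537.492 g formula = 31.35 wt% Si.
46.74% − 31.35% gives a difference of 15.39 percentage points.

15.39 percentage points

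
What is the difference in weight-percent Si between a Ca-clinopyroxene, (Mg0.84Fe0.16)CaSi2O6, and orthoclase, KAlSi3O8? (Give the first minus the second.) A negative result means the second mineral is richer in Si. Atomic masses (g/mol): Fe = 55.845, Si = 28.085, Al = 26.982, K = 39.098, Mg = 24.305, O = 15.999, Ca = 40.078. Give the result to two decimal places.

M((Mg0.84Fe0.16)CaSi2O6) = 221.593 g/mol, so wt% Si = 56.170/221.593 × 100 = 25.35%.
M(KAlSi3O8) = 278.327 g/mol, so wt% Si = 84.255/278.327 × 100 = 30.27%.
25.35 − 30.27 = -4.92 pp.

-4.92 percentage points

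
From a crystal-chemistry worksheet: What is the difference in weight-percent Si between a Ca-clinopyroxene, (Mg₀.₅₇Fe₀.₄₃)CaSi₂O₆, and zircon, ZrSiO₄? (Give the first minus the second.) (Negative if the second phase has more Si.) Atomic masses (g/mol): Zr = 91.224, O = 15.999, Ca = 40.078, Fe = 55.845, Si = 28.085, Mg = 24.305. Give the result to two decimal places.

M((Mg₀.₅₇Fe₀.₄₃)CaSi₂O₆) = 230.109 g/mol, so wt% Si = 56.170/230.109 × 100 = 24.41%.
M(ZrSiO₄) = 183.305 g/mol, so wt% Si = 28.085/183.305 × 100 = 15.32%.
24.41 − 15.32 = 9.09 pp.

9.09 percentage points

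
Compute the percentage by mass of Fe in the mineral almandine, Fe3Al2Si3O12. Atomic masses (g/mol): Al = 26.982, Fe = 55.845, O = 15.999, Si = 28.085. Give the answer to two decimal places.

33.66 weight percent

Molar mass of Fe3Al2Si3O12: 3×55.845 + 2×26.982 + 3×28.085 + 12×15.999 = 497.742 g/mol.
Mass of Fe per formula unit: 3 × 55.845 = 167.535 g.
Weight fraction Fe = 167.535 / 497.742 = 0.3366.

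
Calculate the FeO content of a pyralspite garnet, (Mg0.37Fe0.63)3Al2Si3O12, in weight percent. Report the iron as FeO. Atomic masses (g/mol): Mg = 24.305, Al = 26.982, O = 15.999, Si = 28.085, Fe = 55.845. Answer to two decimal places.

29.34 wt%

M((Mg0.37Fe0.63)3Al2Si3O12) = 462.733 g/mol; M(FeO) = 71.844 g/mol.
Moles FeO per formula unit = 1.89 Fe ÷ 1 = 1.8900.
FeO fraction = (1.8900 × 71.844) / 462.733 = 135.785/462.733 = 0.2934.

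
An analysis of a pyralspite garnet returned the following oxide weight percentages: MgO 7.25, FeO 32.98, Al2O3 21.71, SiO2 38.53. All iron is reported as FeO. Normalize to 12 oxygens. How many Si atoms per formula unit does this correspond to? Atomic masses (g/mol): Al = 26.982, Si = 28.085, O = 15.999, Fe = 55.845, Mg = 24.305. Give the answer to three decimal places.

3.006 Si apfu

MgO: 7.25/40.304 = 0.17988 mol → 0.17988 mol Mg, 0.17988 mol O.
FeO: 32.98/71.844 = 0.45905 mol → 0.45905 mol Fe, 0.45905 mol O.
Al2O3: 21.71/101.961 = 0.21292 mol → 0.42584 mol Al, 0.63876 mol O.
SiO2: 38.53/60.083 = 0.64128 mol → 0.64128 mol Si, 1.28256 mol O.
Total oxygen = 2.56025 mol. Normalization factor = 12/2.56025 = 4.68704.
Si per 12 O = 0.64128 × 4.68704 = 3.006.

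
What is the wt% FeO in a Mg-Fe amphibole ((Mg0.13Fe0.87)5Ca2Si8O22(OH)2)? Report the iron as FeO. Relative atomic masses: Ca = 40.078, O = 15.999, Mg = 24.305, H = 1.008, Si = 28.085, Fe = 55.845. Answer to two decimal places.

Molar mass of (Mg0.13Fe0.87)5Ca2Si8O22(OH)2 = 0.65*24.305 + 4.35*55.845 + 2*40.078 + 8*28.085 + 24*15.999 + 2*1.008 = 949.552 g/mol.
Each formula unit contains 4.35 Fe, equivalent to 4.35/1 = 4.3500 mol FeO.
M(FeO) = 1×55.845 + 1×15.999 = 71.844 g/mol.
Mass of FeO per formula unit = 4.3500 × 71.844 = 312.521 g.
FeO wt% = 312.521 / 949.552 × 100 = 32.91%.

32.91 wt%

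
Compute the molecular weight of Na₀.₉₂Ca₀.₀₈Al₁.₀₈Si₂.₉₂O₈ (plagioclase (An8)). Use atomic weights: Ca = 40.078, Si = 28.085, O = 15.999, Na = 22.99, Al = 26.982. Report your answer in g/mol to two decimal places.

Na: 0.92 × 22.99 = 21.1508
Ca: 0.08 × 40.078 = 3.2062
Al: 1.08 × 26.982 = 29.1406
Si: 2.92 × 28.085 = 82.0082
O: 8 × 15.999 = 127.9920
Summing the contributions gives the formula mass.

263.50 g/mol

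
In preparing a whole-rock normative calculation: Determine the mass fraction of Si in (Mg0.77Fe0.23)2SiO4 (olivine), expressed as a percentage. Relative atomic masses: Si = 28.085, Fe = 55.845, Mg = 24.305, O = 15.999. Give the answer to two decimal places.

18.10 mass %

Molar mass of (Mg0.77Fe0.23)2SiO4: 1.54·24.305 + 0.46·55.845 + 1·28.085 + 4·15.999 = 155.199 g/mol.
Mass of Si per formula unit: 1 × 28.085 = 28.085 g.
Weight fraction Si = 28.085 / 155.199 = 0.1810.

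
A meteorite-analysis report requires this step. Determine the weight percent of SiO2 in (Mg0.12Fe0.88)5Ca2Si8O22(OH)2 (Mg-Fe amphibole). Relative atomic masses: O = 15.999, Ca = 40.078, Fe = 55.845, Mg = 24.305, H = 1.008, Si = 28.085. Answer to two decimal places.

50.54 wt%

Formula mass = 951.129 g/mol.
8 Si → 8.0000 mol SiO2 per formula unit; M(SiO2) = 60.083, so SiO2 mass = 480.664 g.
480.664/951.129 × 100 = 50.54 wt%.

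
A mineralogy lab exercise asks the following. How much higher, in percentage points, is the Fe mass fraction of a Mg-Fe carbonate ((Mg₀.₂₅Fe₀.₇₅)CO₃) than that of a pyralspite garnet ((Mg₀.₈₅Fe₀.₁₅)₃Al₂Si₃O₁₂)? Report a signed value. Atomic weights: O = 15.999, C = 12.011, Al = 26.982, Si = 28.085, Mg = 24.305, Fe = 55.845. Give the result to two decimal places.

Fe in (Mg₀.₂₅Fe₀.₇₅)CO₃: molar mass 107.968 g/mol; 0.75×55.845 = 41.884 g → 38.79 wt%.
Fe in (Mg₀.₈₅Fe₀.₁₅)₃Al₂Si₃O₁₂: molar mass 417.315 g/mol; 0.45×55.845 = 25.130 g → 6.02 wt%.
Difference = 38.79 − 6.02 = 32.77 percentage points.

32.77 percentage points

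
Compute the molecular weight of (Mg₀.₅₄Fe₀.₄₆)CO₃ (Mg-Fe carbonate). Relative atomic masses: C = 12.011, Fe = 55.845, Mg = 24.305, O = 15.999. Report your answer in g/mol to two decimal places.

M = 0.54(24.305) + 0.46(55.845) + 1(12.011) + 3(15.999)

98.82 g/mol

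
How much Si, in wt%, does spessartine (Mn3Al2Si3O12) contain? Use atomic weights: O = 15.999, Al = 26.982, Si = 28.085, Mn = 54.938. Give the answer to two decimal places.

Molar mass of Mn3Al2Si3O12: 3*54.938 + 2*26.982 + 3*28.085 + 12*15.999 = 495.021 g/mol.
Mass of Si per formula unit: 3 × 28.085 = 84.255 g.
Weight fraction Si = 84.255 / 495.021 = 0.1702.

17.02 wt%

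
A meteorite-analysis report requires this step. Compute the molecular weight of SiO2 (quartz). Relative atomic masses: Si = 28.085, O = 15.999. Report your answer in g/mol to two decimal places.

60.08 g/mol

The formula mass is the sum 1*28.085 + 2*15.999.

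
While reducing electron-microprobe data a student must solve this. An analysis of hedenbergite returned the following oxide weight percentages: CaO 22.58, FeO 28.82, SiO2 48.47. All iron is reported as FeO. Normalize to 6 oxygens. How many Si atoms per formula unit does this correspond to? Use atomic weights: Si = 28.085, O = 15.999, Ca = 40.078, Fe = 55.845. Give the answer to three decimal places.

CaO: 22.58/56.077 = 0.40266 mol → 0.40266 mol Ca, 0.40266 mol O.
FeO: 28.82/71.844 = 0.40115 mol → 0.40115 mol Fe, 0.40115 mol O.
SiO2: 48.47/60.083 = 0.80672 mol → 0.80672 mol Si, 1.61344 mol O.
Total oxygen = 2.41725 mol. Normalization factor = 6/2.41725 = 2.48216.
Si per 6 O = 0.80672 × 2.48216 = 2.002.

2.002 Si apfu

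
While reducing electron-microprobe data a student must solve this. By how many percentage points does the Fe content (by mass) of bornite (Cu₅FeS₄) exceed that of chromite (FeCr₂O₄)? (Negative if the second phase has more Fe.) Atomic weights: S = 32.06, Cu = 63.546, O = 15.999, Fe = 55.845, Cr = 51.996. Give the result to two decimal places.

-13.82 percentage points

M(Cu₅FeS₄) = 501.815 g/mol, so wt% Fe = 55.845/501.815 × 100 = 11.13%.
M(FeCr₂O₄) = 223.833 g/mol, so wt% Fe = 55.845/223.833 × 100 = 24.95%.
11.13 − 24.95 = -13.82 pp.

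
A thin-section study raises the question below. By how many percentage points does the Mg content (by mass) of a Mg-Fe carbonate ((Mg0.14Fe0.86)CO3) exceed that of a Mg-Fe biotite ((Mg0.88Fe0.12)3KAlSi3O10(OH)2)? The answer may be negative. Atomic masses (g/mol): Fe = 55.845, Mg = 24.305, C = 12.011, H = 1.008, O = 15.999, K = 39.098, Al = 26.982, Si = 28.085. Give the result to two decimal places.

First mineral: 3.403 g Mg in 111.437 g formula = 3.05 wt% Mg.
Second mineral: 64.165 g Mg in 428.608 g formula = 14.97 wt% Mg.
3.05% − 14.97% gives a difference of -11.92 percentage points.

-11.92 percentage points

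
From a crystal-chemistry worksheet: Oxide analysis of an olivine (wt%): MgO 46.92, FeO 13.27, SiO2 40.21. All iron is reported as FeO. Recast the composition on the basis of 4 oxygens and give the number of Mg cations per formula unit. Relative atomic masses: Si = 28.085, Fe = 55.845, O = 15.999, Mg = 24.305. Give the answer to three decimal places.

46.92 wt% MgO ÷ 40.304 g/mol = 1.16415 mol, giving 1.16415 Mg and 1.16415 O.
13.27 wt% FeO ÷ 71.844 g/mol = 0.18471 mol, giving 0.18471 Fe and 0.18471 O.
40.21 wt% SiO2 ÷ 60.083 g/mol = 0.66924 mol, giving 0.66924 Si and 1.33848 O.
Oxygen sums to 2.68734; scaling by 4/2.68734 = 1.48846 puts the formula on 4 O.
Mg: 1.16415 × 1.48846 = 1.733 atoms per formula unit.

1.733 Mg apfu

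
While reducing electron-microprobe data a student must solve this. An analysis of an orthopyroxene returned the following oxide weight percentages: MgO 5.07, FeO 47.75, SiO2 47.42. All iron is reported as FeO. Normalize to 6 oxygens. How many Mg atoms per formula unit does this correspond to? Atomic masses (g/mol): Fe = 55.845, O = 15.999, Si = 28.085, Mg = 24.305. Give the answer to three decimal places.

0.319 Mg apfu

5.07 wt% MgO ÷ 40.304 g/mol = 0.12579 mol, giving 0.12579 Mg and 0.12579 O.
47.75 wt% FeO ÷ 71.844 g/mol = 0.66463 mol, giving 0.66463 Fe and 0.66463 O.
47.42 wt% SiO2 ÷ 60.083 g/mol = 0.78924 mol, giving 0.78924 Si and 1.57848 O.
Oxygen sums to 2.36890; scaling by 6/2.36890 = 2.53282 puts the formula on 6 O.
Mg: 0.12579 × 2.53282 = 0.319 atoms per formula unit.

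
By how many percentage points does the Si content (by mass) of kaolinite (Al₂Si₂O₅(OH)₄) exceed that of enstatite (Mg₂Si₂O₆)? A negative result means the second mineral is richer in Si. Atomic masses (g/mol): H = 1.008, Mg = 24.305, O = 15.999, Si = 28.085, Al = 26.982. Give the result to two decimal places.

Si in Al₂Si₂O₅(OH)₄: molar mass 258.157 g/mol; 2×28.085 = 56.170 g → 21.76 wt%.
Si in Mg₂Si₂O₆: molar mass 200.774 g/mol; 2×28.085 = 56.170 g → 27.98 wt%.
Difference = 21.76 − 27.98 = -6.22 percentage points.

-6.22 percentage points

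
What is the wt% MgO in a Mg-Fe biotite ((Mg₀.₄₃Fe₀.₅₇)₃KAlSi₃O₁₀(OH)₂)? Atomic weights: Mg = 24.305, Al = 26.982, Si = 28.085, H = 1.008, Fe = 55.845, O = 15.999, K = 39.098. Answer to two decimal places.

M((Mg₀.₄₃Fe₀.₅₇)₃KAlSi₃O₁₀(OH)₂) = 471.187 g/mol; M(MgO) = 40.304 g/mol.
Moles MgO per formula unit = 1.29 Mg ÷ 1 = 1.2900.
MgO fraction = (1.2900 × 40.304) / 471.187 = 51.992/471.187 = 0.1103.

11.03 wt%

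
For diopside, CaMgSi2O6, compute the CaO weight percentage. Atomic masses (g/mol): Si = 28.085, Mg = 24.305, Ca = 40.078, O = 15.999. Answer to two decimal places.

Molar mass of CaMgSi2O6 = 1·40.078 + 1·24.305 + 2·28.085 + 6·15.999 = 216.547 g/mol.
Each formula unit contains 1 Ca, equivalent to 1/1 = 1.0000 mol CaO.
M(CaO) = 1×40.078 + 1×15.999 = 56.077 g/mol.
Mass of CaO per formula unit = 1.0000 × 56.077 = 56.077 g.
CaO wt% = 56.077 / 216.547 × 100 = 25.90%.

25.90 wt%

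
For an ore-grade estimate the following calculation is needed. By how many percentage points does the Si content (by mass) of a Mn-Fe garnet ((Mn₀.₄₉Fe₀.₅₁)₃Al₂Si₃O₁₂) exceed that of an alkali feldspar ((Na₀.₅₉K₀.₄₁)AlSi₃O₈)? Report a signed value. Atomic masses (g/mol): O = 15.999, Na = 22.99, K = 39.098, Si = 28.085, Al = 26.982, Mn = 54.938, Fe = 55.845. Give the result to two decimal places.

First mineral: 84.255 g Si in 496.409 g formula = 16.97 wt% Si.
Second mineral: 84.255 g Si in 268.823 g formula = 31.34 wt% Si.
16.97% − 31.34% gives a difference of -14.37 percentage points.

-14.37 percentage points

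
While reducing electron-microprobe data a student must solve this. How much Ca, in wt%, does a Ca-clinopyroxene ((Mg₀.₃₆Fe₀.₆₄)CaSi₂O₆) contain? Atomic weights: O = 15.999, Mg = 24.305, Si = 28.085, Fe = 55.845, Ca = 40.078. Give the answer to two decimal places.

Formula mass = 0.36·24.305 + 0.64·55.845 + 1·40.078 + 2·28.085 + 6·15.999 = 236.733 g/mol, of which 40.078 g is Ca.
So Ca makes up 40.078/236.733 = 0.1693 of the mass, i.e. 16.93%.

16.93 wt%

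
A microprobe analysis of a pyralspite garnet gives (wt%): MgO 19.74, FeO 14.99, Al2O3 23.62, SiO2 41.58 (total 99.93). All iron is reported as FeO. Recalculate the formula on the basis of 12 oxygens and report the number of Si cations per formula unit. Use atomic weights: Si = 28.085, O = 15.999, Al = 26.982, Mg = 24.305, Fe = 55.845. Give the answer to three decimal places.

19.74 wt% MgO ÷ 40.304 g/mol = 0.48978 mol, giving 0.48978 Mg and 0.48978 O.
14.99 wt% FeO ÷ 71.844 g/mol = 0.20865 mol, giving 0.20865 Fe and 0.20865 O.
23.62 wt% Al2O3 ÷ 101.961 g/mol = 0.23166 mol, giving 0.46332 Al and 0.69498 O.
41.58 wt% SiO2 ÷ 60.083 g/mol = 0.69204 mol, giving 0.69204 Si and 1.38408 O.
Oxygen sums to 2.77749; scaling by 12/2.77749 = 4.32045 puts the formula on 12 O.
Si: 0.69204 × 4.32045 = 2.990 atoms per formula unit.

2.990 Si apfu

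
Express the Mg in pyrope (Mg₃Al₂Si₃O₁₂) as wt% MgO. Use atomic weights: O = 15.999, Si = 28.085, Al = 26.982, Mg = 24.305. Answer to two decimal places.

29.99 wt%

M(Mg₃Al₂Si₃O₁₂) = 403.122 g/mol; M(MgO) = 40.304 g/mol.
Moles MgO per formula unit = 3 Mg ÷ 1 = 3.0000.
MgO fraction = (3.0000 × 40.304) / 403.122 = 120.912/403.122 = 0.2999.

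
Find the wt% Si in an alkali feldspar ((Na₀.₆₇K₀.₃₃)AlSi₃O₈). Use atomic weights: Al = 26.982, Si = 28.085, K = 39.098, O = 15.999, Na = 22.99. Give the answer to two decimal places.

M((Na₀.₆₇K₀.₃₃)AlSi₃O₈) = 267.535 g/mol.
Si contributes 3 × 28.085 = 84.255 g per mole.
84.255/267.535 = 0.3149 → 31.49%.

31.49 mass %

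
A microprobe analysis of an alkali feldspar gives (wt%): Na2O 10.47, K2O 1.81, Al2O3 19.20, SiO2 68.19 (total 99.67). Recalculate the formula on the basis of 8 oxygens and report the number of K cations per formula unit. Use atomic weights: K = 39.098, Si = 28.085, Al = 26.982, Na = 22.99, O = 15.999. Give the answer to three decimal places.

0.102 K apfu

Na2O: 10.47/61.979 = 0.16893 mol → 0.33786 mol Na, 0.16893 mol O.
K2O: 1.81/94.195 = 0.01922 mol → 0.03844 mol K, 0.01922 mol O.
Al2O3: 19.20/101.961 = 0.18831 mol → 0.37662 mol Al, 0.56493 mol O.
SiO2: 68.19/60.083 = 1.13493 mol → 1.13493 mol Si, 2.26986 mol O.
Total oxygen = 3.02294 mol. Normalization factor = 8/3.02294 = 2.64643.
K per 8 O = 0.03844 × 2.64643 = 0.102.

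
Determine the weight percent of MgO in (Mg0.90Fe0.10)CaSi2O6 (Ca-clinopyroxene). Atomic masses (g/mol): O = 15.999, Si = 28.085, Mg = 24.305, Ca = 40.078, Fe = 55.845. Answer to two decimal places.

Molar mass of (Mg0.90Fe0.10)CaSi2O6 = 0.90·24.305 + 0.10·55.845 + 1·40.078 + 2·28.085 + 6·15.999 = 219.701 g/mol.
Each formula unit contains 0.90 Mg, equivalent to 0.90/1 = 0.9000 mol MgO.
M(MgO) = 1×24.305 + 1×15.999 = 40.304 g/mol.
Mass of MgO per formula unit = 0.9000 × 40.304 = 36.274 g.
MgO wt% = 36.274 / 219.701 × 100 = 16.51%.

16.51 wt%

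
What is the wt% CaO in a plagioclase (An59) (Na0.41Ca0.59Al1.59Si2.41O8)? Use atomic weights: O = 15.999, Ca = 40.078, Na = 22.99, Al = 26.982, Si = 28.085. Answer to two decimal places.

Formula mass = 271.650 g/mol.
0.59 Ca → 0.5900 mol CaO per formula unit; M(CaO) = 56.077, so CaO mass = 33.085 g.
33.085/271.650 × 100 = 12.18 wt%.

12.18 wt%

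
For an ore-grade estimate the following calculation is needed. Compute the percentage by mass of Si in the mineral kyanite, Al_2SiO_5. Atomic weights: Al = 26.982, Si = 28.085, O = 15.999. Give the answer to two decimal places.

17.33 mass %

Formula mass = 2×26.982 + 1×28.085 + 5×15.999 = 162.044 g/mol, of which 28.085 g is Si.
So Si makes up 28.085/162.044 = 0.1733 of the mass, i.e. 17.33%.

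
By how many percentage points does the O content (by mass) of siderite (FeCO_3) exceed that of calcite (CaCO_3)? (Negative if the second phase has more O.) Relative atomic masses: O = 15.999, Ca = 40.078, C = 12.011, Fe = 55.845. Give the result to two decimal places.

-6.53 percentage points

M(FeCO_3) = 115.853 g/mol, so wt% O = 47.997/115.853 × 100 = 41.43%.
M(CaCO_3) = 100.086 g/mol, so wt% O = 47.997/100.086 × 100 = 47.96%.
41.43 − 47.96 = -6.53 pp.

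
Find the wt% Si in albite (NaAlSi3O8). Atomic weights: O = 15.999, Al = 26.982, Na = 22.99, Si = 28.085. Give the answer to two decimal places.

Formula mass = 1*22.99 + 1*26.982 + 3*28.085 + 8*15.999 = 262.219 g/mol, of which 84.255 g is Si.
So Si makes up 84.255/262.219 = 0.3213 of the mass, i.e. 32.13%.

32.13 mass %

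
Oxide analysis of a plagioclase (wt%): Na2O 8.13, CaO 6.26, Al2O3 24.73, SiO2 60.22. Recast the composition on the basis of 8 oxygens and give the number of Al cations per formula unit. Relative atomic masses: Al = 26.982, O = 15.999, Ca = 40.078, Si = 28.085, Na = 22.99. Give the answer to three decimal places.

1.304 Al apfu

8.13 wt% Na2O ÷ 61.979 g/mol = 0.13117 mol, giving 0.26234 Na and 0.13117 O.
6.26 wt% CaO ÷ 56.077 g/mol = 0.11163 mol, giving 0.11163 Ca and 0.11163 O.
24.73 wt% Al2O3 ÷ 101.961 g/mol = 0.24254 mol, giving 0.48508 Al and 0.72762 O.
60.22 wt% SiO2 ÷ 60.083 g/mol = 1.00228 mol, giving 1.00228 Si and 2.00456 O.
Oxygen sums to 2.97498; scaling by 8/2.97498 = 2.68909 puts the formula on 8 O.
Al: 0.48508 × 2.68909 = 1.304 atoms per formula unit.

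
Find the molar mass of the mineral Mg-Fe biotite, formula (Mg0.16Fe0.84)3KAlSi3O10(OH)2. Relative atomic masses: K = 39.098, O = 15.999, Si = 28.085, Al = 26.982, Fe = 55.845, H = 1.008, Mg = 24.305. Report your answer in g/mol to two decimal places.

The formula mass is the sum 0.48·24.305 + 2.52·55.845 + 1·39.098 + 1·26.982 + 3·28.085 + 12·15.999 + 2·1.008.

496.73 g/mol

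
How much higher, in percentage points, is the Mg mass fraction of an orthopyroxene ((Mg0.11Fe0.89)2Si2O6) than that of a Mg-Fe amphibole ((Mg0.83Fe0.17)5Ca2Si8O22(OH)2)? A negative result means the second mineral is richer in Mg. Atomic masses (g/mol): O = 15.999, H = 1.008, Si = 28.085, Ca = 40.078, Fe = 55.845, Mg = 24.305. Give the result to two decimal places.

-9.94 percentage points

M((Mg0.11Fe0.89)2Si2O6) = 256.915 g/mol, so wt% Mg = 5.347/256.915 × 100 = 2.08%.
M((Mg0.83Fe0.17)5Ca2Si8O22(OH)2) = 839.162 g/mol, so wt% Mg = 100.866/839.162 × 100 = 12.02%.
2.08 − 12.02 = -9.94 pp.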